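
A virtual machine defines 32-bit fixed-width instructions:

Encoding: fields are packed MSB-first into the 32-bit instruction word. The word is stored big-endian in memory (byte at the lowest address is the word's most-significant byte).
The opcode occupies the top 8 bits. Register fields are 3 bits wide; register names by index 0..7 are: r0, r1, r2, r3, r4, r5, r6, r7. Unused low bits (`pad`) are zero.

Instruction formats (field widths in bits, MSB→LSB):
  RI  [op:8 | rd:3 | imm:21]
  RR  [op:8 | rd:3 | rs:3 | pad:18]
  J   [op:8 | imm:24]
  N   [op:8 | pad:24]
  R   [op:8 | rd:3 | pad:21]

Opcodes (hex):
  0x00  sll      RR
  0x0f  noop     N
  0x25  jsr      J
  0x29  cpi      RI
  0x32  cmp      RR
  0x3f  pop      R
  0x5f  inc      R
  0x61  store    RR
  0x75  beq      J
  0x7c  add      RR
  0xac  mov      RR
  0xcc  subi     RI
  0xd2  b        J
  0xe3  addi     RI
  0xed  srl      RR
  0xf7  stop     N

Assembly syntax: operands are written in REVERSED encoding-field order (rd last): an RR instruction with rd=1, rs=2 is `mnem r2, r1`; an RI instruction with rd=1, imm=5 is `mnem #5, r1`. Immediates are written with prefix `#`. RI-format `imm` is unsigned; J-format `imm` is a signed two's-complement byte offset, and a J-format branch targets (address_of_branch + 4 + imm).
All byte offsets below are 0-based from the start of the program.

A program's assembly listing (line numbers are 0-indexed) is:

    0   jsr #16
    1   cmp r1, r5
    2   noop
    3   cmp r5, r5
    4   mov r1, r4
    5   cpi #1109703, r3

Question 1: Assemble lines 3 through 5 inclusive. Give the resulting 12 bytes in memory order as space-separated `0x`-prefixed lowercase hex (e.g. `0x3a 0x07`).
L3: cmp op=0x32:8|rd=5:3|rs=5:3|pad=0:18 ⇒ 0x32b40000 ⇒ big 32 b4 00 00
L4: mov op=0xac:8|rd=4:3|rs=1:3|pad=0:18 ⇒ 0xac840000 ⇒ big ac 84 00 00
L5: cpi op=0x29:8|rd=3:3|imm=1109703:21 ⇒ 0x2970eec7 ⇒ big 29 70 ee c7

0x32 0xb4 0x00 0x00 0xac 0x84 0x00 0x00 0x29 0x70 0xee 0xc7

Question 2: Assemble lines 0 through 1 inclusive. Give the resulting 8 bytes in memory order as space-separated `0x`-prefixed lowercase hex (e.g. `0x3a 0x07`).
L0: jsr op=0x25:8|imm=16:24 ⇒ 0x25000010 ⇒ big 25 00 00 10
L1: cmp op=0x32:8|rd=5:3|rs=1:3|pad=0:18 ⇒ 0x32a40000 ⇒ big 32 a4 00 00

0x25 0x00 0x00 0x10 0x32 0xa4 0x00 0x00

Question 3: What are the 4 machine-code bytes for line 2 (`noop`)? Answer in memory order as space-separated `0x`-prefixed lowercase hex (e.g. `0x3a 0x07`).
L2: noop op=0xf:8|pad=0:24 ⇒ 0x0f000000 ⇒ big 0f 00 00 00

0x0f 0x00 0x00 0x00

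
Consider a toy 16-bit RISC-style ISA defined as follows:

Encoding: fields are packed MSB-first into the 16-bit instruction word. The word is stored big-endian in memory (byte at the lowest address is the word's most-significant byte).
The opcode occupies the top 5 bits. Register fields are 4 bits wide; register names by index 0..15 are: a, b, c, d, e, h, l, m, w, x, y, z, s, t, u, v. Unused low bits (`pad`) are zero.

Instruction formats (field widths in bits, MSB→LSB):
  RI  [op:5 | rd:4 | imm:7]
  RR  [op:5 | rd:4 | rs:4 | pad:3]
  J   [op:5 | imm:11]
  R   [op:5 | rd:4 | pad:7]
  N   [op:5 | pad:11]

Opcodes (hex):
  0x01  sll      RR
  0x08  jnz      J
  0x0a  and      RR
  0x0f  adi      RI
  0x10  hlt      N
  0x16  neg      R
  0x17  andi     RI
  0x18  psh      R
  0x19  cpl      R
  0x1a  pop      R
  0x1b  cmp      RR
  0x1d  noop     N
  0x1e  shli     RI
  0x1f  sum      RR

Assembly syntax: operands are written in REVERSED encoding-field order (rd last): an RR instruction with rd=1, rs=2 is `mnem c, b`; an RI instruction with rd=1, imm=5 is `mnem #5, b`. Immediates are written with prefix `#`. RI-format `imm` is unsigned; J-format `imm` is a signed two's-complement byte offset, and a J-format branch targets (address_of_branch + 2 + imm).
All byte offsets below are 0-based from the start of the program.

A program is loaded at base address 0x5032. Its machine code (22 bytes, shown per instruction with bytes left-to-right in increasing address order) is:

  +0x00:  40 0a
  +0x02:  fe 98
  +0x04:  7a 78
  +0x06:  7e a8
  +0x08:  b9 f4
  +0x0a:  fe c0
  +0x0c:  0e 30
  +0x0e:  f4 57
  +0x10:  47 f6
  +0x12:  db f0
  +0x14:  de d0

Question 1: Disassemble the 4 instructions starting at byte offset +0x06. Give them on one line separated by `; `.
[06] 7e a8 → 0x7ea8
  op=0x7ea8>>11=0xf ⇒ adi (RI)
  [10:7] rd=13 = t
  [6:0] imm=40 = #40
[08] b9 f4 → 0xb9f4
  op=0xb9f4>>11=0x17 ⇒ andi (RI)
  [10:7] rd=3 = d
  [6:0] imm=116 = #116
[0a] fe c0 → 0xfec0
  op=0xfec0>>11=0x1f ⇒ sum (RR)
  [10:7] rd=13 = t
  [6:3] rs=8 = w
[0c] 0e 30 → 0x0e30
  op=0x0e30>>11=0x1 ⇒ sll (RR)
  [10:7] rd=12 = s
  [6:3] rs=6 = l

adi #40, t; andi #116, d; sum w, t; sll l, s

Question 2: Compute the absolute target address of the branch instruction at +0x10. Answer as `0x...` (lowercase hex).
0x503a

+0x10: 47 f6 ⇒ word 0x47f6 (big)
  top 5b → 0x8 → jnz [J]
  imm: (w>>0)&0x7ff=0x7f6 (s11→-10) → #-10
  target = base 0x5032 + off 0x10 + 2 + imm -10 = 0x503a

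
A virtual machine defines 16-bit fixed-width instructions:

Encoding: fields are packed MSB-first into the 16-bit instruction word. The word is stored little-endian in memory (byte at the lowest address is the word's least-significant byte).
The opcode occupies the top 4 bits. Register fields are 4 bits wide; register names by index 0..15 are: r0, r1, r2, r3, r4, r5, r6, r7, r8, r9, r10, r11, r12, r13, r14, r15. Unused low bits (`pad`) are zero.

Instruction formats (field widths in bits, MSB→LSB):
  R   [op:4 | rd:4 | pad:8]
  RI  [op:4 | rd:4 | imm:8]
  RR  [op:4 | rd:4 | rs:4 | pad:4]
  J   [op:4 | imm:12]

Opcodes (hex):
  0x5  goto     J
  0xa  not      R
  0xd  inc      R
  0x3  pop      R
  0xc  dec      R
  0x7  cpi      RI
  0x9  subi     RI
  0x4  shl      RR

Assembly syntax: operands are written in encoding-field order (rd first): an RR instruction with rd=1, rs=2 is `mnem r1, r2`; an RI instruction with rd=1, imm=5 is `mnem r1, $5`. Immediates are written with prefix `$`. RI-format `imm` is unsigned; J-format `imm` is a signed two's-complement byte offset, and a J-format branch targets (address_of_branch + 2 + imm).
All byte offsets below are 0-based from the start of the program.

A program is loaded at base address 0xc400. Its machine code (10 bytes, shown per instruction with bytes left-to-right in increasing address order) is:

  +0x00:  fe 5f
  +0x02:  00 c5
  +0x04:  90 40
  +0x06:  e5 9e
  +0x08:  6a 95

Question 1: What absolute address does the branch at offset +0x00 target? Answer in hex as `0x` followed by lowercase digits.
0xc400

@+00  little-endian(fe 5f) = 0x5ffe
  opcode bits[15:12]=0x5: goto/J
  [11:0] imm=4094 (s12→-2) = $-2
  target = base 0xc400 + off 0x00 + 2 + imm -2 = 0xc400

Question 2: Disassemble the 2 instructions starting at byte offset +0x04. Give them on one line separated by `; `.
shl r0, r9; subi r14, $229

off 0x04: read 90 40 as little → 0x4090
  op=0x4090>>12=0x4 ⇒ shl (RR)
  rd@[11:8]=0x0 ⇒ r0
  rs@[7:4]=0x9 ⇒ r9
off 0x06: read e5 9e as little → 0x9ee5
  op=0x9ee5>>12=0x9 ⇒ subi (RI)
  rd@[11:8]=0xe ⇒ r14
  imm@[7:0]=0xe5 ⇒ $229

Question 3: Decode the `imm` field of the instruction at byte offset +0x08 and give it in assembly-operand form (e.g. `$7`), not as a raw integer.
$106

@+08  little-endian(6a 95) = 0x956a
  opcode bits[15:12]=0x9: subi/RI
  rd: (w>>8)&0xf=0x5 → r5
  imm: (w>>0)&0xff=0x6a → $106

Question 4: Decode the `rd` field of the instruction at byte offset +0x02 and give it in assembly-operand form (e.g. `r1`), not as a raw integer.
off 0x02: read 00 c5 as little → 0xc500
  opcode bits[15:12]=0xc: dec/R
  [11:8] rd=5 = r5

r5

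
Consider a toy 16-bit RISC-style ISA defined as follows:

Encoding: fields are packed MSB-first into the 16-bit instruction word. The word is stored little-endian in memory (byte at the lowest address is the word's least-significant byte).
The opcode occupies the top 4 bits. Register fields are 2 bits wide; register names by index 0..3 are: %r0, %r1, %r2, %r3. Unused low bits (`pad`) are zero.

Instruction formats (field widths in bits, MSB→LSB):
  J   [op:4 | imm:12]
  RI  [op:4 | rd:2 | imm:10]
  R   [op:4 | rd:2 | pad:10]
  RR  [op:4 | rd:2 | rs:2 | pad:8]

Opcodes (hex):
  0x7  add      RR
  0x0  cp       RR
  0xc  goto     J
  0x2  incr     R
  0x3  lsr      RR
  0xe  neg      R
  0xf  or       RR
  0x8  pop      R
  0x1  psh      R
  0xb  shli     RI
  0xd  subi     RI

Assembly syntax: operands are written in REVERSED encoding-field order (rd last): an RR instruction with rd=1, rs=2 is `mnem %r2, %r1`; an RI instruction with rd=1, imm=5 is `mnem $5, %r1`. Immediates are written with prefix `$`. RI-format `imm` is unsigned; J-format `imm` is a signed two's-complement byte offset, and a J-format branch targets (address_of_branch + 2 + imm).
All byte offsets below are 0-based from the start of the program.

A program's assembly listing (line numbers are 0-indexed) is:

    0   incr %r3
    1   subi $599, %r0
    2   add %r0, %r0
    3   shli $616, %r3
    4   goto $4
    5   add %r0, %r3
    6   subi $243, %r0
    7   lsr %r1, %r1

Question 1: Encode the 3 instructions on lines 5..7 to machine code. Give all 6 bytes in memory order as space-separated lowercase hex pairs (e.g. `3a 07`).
L5: add op=0x7:4|rd=3:2|rs=0:2|pad=0:8 ⇒ 0x7c00 ⇒ little 00 7c
L6: subi op=0xd:4|rd=0:2|imm=243:10 ⇒ 0xd0f3 ⇒ little f3 d0
L7: lsr op=0x3:4|rd=1:2|rs=1:2|pad=0:8 ⇒ 0x3500 ⇒ little 00 35

00 7c f3 d0 00 35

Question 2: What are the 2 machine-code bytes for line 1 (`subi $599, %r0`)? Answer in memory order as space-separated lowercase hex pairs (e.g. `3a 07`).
57 d2

line 1 (subi): pack op=0xd:4|rd=0:2|imm=599:10 = 0xd257; little→ 57 d2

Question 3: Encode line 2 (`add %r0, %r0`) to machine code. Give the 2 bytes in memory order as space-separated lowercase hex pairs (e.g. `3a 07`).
00 70

L2: add op=0x7:4|rd=0:2|rs=0:2|pad=0:8 ⇒ 0x7000 ⇒ little 00 70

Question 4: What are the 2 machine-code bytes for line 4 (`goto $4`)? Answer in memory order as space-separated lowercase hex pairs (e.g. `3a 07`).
04 c0

line 4 (goto): pack op=0xc:4|imm=4:12 = 0xc004; little→ 04 c0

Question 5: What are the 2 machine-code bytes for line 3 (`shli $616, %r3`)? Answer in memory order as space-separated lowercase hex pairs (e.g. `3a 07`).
line 3 (shli): pack op=0xb:4|rd=3:2|imm=616:10 = 0xbe68; little→ 68 be

68 be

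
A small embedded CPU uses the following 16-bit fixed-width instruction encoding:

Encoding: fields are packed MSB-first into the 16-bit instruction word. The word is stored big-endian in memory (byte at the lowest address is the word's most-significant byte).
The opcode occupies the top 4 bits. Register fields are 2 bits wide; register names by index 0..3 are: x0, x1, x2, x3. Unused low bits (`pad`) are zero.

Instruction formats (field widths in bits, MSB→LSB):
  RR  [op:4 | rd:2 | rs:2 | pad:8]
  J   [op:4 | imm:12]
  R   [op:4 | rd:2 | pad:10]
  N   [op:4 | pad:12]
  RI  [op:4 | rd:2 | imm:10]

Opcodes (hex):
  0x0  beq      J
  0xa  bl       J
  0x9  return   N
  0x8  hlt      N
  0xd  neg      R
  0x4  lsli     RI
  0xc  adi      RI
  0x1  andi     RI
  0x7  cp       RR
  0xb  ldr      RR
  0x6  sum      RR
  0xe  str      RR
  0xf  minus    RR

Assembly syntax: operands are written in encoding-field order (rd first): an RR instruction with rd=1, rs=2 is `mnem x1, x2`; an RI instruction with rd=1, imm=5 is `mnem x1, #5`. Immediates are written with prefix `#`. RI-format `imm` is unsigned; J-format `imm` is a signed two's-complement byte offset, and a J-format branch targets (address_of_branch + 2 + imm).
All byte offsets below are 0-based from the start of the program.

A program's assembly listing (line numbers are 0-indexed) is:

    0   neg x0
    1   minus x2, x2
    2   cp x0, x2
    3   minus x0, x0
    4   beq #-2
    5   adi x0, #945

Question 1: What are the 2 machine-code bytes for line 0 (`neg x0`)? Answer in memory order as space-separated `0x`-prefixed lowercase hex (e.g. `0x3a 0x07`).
0xd0 0x00

line 0 (neg): pack op=0xd:4|rd=0:2|pad=0:10 = 0xd000; big→ d0 00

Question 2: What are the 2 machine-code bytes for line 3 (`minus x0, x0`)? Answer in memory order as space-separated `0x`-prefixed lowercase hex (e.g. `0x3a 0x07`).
line 3 (minus): pack op=0xf:4|rd=0:2|rs=0:2|pad=0:8 = 0xf000; big→ f0 00

0xf0 0x00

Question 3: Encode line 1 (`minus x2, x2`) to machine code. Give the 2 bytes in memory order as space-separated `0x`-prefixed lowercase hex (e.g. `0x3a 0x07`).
L1: minus op=0xf:4|rd=2:2|rs=2:2|pad=0:8 ⇒ 0xfa00 ⇒ big fa 00

0xfa 0x00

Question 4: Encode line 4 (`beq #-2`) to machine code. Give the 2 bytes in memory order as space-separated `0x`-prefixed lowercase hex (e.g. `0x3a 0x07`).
0x0f 0xfe

L4: beq op=0x0:4|imm=-2:12 ⇒ 0x0ffe ⇒ big 0f fe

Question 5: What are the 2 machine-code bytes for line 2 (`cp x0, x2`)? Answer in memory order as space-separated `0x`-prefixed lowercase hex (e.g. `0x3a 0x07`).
0x72 0x00

2. cp fields op=0x7:4|rd=0:2|rs=2:2|pad=0:8 → word 7200h → 72 00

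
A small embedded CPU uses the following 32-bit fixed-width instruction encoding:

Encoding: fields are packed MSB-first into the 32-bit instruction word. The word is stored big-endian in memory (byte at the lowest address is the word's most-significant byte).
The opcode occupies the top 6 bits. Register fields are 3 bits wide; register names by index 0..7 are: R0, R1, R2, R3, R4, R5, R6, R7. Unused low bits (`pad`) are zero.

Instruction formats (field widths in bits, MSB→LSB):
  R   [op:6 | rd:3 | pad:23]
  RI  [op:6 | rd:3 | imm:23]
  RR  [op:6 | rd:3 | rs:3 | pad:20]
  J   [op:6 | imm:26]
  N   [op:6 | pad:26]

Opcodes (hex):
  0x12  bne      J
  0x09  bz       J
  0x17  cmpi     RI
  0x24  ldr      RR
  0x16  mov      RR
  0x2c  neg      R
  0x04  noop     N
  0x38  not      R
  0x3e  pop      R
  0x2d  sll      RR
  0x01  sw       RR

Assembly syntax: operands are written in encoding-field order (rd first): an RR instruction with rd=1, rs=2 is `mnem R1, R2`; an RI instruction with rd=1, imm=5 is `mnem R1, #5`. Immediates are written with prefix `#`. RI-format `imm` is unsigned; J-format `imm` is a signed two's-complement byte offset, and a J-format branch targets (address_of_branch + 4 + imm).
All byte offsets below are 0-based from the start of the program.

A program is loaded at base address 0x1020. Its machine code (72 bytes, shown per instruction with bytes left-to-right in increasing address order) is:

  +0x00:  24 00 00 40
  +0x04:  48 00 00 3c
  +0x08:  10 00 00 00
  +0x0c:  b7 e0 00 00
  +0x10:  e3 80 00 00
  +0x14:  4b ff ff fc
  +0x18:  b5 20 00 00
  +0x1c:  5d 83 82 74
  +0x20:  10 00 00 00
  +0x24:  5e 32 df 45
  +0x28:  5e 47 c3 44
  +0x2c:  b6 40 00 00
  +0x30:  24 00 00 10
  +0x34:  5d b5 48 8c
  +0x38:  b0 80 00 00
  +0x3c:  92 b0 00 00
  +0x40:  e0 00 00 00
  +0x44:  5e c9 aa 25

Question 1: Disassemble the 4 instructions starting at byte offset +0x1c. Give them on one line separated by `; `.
+0x1c: 5d 83 82 74 ⇒ word 0x5d838274 (big)
  top 6b → 0x17 → cmpi [RI]
  rd@[25:23]=0x3 ⇒ R3
  imm@[22:0]=0x38274 ⇒ #230004
+0x20: 10 00 00 00 ⇒ word 0x10000000 (big)
  top 6b → 0x4 → noop [N]
+0x24: 5e 32 df 45 ⇒ word 0x5e32df45 (big)
  top 6b → 0x17 → cmpi [RI]
  rd@[25:23]=0x4 ⇒ R4
  imm@[22:0]=0x32df45 ⇒ #3333957
+0x28: 5e 47 c3 44 ⇒ word 0x5e47c344 (big)
  top 6b → 0x17 → cmpi [RI]
  rd@[25:23]=0x4 ⇒ R4
  imm@[22:0]=0x47c344 ⇒ #4703044

cmpi R3, #230004; noop; cmpi R4, #3333957; cmpi R4, #4703044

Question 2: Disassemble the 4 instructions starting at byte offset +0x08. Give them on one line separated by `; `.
[08] 10 00 00 00 → 0x10000000
  top 6b → 0x4 → noop [N]
[0c] b7 e0 00 00 → 0xb7e00000
  top 6b → 0x2d → sll [RR]
  [25:23] rd=7 = R7
  [22:20] rs=6 = R6
[10] e3 80 00 00 → 0xe3800000
  top 6b → 0x38 → not [R]
  [25:23] rd=7 = R7
[14] 4b ff ff fc → 0x4bfffffc
  top 6b → 0x12 → bne [J]
  [25:0] imm=67108860 (s26→-4) = #-4

noop; sll R7, R6; not R7; bne #-4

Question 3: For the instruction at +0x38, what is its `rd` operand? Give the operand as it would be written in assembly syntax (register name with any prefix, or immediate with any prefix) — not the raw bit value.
R1

[38] b0 80 00 00 → 0xb0800000
  op=0xb0800000>>26=0x2c ⇒ neg (R)
  rd@[25:23]=0x1 ⇒ R1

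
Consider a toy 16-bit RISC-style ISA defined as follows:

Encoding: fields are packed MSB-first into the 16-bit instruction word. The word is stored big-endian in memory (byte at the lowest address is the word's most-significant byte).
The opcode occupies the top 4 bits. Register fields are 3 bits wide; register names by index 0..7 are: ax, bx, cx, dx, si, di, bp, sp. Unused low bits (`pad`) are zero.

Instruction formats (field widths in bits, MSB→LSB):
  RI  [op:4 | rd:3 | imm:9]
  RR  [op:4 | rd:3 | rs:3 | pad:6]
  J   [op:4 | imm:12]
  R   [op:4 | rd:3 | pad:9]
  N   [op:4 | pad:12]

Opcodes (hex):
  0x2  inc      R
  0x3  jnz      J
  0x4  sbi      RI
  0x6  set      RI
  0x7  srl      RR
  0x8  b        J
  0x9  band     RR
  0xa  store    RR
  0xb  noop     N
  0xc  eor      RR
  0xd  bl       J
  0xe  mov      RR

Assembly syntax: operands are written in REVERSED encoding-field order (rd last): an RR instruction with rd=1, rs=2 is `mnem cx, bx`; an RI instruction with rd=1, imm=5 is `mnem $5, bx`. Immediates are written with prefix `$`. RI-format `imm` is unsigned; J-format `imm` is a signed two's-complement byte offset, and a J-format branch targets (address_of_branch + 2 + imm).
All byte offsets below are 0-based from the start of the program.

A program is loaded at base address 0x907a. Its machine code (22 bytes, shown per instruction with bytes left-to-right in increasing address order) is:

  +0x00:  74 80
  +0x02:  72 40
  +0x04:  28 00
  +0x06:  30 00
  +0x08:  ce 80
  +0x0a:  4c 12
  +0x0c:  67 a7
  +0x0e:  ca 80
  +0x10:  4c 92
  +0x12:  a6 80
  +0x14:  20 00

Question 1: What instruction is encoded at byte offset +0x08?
eor cx, sp

[08] ce 80 → 0xce80
  top 4b → 0xc → eor [RR]
  [11:9] rd=7 = sp
  [8:6] rs=2 = cx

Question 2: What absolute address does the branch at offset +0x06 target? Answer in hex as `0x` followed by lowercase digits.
0x9082

+0x06: 30 00 ⇒ word 0x3000 (big)
  opcode bits[15:12]=0x3: jnz/J
  imm: (w>>0)&0xfff=0x0 → $0
  target = base 0x907a + off 0x06 + 2 + imm 0 = 0x9082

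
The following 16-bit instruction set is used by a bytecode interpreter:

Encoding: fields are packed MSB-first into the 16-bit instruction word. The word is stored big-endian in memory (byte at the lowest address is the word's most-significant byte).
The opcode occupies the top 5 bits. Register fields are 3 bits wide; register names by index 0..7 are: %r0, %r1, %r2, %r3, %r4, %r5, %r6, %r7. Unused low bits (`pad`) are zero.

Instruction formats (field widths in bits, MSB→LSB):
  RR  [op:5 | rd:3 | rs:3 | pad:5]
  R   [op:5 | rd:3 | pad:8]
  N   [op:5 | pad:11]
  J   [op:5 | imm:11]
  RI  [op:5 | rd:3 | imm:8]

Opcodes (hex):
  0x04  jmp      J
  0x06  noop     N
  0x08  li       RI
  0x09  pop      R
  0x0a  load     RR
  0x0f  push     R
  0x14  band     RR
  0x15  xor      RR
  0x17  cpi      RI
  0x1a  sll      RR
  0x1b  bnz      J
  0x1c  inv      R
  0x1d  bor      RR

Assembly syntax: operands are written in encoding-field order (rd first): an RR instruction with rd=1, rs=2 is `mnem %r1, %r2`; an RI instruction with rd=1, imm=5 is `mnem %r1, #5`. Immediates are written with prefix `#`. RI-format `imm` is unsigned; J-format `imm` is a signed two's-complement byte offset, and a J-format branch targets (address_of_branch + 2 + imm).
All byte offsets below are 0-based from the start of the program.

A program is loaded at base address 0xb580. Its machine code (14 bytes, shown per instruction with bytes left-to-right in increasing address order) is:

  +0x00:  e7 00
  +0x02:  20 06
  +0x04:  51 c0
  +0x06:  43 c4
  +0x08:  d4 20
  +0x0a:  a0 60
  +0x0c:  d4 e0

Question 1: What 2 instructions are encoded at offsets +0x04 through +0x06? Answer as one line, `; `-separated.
load %r1, %r6; li %r3, #196

off 0x04: read 51 c0 as big → 0x51c0
  op=0x51c0>>11=0xa ⇒ load (RR)
  rd: (w>>8)&0x7=0x1 → %r1
  rs: (w>>5)&0x7=0x6 → %r6
off 0x06: read 43 c4 as big → 0x43c4
  op=0x43c4>>11=0x8 ⇒ li (RI)
  rd: (w>>8)&0x7=0x3 → %r3
  imm: (w>>0)&0xff=0xc4 → #196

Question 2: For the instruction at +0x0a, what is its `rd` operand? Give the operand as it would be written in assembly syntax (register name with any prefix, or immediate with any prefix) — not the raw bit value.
@+0a  big-endian(a0 60) = 0xa060
  top 5b → 0x14 → band [RR]
  rd: (w>>8)&0x7=0x0 → %r0
  rs: (w>>5)&0x7=0x3 → %r3

%r0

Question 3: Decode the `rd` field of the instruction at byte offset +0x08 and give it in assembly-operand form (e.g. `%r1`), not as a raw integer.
%r4

@+08  big-endian(d4 20) = 0xd420
  top 5b → 0x1a → sll [RR]
  rd@[10:8]=0x4 ⇒ %r4
  rs@[7:5]=0x1 ⇒ %r1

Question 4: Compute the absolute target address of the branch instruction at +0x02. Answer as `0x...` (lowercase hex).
0xb58a

+0x02: 20 06 ⇒ word 0x2006 (big)
  op=0x2006>>11=0x4 ⇒ jmp (J)
  [10:0] imm=6 = #6
  target = base 0xb580 + off 0x02 + 2 + imm 6 = 0xb58a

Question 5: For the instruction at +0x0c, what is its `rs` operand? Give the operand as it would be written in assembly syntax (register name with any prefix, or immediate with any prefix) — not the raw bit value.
+0x0c: d4 e0 ⇒ word 0xd4e0 (big)
  top 5b → 0x1a → sll [RR]
  rd@[10:8]=0x4 ⇒ %r4
  rs@[7:5]=0x7 ⇒ %r7

%r7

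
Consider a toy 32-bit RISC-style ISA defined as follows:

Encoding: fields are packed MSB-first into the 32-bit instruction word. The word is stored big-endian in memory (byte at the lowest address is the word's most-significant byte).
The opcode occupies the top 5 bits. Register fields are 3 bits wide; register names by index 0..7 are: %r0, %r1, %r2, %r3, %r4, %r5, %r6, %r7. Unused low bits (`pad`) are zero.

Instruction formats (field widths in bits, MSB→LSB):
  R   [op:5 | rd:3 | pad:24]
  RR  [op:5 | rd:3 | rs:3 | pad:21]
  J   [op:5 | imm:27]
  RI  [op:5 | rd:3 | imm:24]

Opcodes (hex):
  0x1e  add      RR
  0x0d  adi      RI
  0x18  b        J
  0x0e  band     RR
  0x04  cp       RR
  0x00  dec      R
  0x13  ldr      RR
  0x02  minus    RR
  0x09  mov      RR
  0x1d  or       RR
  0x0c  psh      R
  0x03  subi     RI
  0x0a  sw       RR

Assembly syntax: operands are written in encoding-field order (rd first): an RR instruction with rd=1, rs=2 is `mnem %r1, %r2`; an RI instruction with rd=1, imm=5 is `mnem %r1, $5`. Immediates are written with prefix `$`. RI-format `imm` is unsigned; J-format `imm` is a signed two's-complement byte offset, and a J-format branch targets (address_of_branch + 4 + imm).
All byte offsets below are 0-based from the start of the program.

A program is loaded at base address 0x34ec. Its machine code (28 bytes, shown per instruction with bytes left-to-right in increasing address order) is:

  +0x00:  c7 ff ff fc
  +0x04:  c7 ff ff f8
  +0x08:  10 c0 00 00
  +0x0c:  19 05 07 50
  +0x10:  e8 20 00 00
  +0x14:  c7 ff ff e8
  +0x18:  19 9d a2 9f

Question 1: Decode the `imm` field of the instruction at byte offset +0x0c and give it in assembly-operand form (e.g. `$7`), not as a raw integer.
@+0c  big-endian(19 05 07 50) = 0x19050750
  top 5b → 0x3 → subi [RI]
  rd@[26:24]=0x1 ⇒ %r1
  imm@[23:0]=0x50750 ⇒ $329552

$329552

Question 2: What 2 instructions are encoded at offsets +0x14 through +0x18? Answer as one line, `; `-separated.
[14] c7 ff ff e8 → 0xc7ffffe8
  opcode bits[31:27]=0x18: b/J
  imm: (w>>0)&0x7ffffff=0x7ffffe8 (s27→-24) → $-24
[18] 19 9d a2 9f → 0x199da29f
  opcode bits[31:27]=0x3: subi/RI
  rd: (w>>24)&0x7=0x1 → %r1
  imm: (w>>0)&0xffffff=0x9da29f → $10330783

b $-24; subi %r1, $10330783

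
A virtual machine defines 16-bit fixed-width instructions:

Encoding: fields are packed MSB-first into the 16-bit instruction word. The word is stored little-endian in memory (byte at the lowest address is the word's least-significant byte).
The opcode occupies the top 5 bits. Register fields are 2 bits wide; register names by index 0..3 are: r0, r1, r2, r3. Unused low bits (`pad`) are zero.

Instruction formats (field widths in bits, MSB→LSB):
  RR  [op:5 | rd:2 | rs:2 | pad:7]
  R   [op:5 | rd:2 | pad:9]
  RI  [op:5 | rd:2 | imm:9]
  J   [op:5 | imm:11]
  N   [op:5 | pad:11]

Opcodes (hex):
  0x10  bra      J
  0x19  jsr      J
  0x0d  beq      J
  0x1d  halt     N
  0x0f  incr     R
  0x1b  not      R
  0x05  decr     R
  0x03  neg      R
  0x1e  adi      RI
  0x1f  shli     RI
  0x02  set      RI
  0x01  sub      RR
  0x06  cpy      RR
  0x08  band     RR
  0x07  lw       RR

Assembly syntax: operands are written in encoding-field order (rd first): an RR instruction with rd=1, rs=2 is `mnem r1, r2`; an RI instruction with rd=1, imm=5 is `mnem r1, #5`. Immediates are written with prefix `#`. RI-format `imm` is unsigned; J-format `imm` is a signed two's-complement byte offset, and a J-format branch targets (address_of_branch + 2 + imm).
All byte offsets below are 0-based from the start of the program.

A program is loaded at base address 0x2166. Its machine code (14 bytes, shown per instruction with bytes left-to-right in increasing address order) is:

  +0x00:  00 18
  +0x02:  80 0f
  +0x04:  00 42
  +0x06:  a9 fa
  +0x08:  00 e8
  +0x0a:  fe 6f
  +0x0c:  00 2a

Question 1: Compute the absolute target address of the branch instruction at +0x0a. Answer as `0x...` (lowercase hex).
0x2170

off 0x0a: read fe 6f as little → 0x6ffe
  opcode bits[15:11]=0xd: beq/J
  [10:0] imm=2046 (s11→-2) = #-2
  target = base 0x2166 + off 0x0a + 2 + imm -2 = 0x2170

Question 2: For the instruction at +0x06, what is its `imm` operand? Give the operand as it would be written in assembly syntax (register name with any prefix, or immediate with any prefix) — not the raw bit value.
off 0x06: read a9 fa as little → 0xfaa9
  opcode bits[15:11]=0x1f: shli/RI
  rd@[10:9]=0x1 ⇒ r1
  imm@[8:0]=0xa9 ⇒ #169

#169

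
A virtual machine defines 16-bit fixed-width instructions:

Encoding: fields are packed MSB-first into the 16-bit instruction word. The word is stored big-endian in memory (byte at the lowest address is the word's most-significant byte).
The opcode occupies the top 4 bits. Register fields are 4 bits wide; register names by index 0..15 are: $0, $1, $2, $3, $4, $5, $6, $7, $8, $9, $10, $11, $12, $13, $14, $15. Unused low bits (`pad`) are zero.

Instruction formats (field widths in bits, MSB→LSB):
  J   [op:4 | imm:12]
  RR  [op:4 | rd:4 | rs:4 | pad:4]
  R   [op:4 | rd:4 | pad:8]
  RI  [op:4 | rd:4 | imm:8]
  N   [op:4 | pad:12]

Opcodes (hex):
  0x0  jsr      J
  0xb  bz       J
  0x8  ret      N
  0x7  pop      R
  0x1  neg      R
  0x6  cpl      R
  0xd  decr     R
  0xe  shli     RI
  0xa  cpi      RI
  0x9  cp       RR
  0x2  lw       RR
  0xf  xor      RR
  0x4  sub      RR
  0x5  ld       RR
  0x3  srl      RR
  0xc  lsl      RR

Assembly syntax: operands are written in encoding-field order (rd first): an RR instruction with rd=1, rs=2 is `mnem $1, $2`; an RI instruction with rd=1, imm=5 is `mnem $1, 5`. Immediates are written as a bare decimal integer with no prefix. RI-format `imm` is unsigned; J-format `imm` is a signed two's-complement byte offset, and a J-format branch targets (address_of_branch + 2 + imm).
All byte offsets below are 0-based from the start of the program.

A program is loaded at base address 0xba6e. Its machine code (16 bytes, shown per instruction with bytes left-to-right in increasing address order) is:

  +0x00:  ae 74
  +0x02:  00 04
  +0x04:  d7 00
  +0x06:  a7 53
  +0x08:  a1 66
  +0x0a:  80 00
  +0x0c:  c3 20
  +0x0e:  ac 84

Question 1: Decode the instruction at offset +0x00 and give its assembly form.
[00] ae 74 → 0xae74
  op=0xae74>>12=0xa ⇒ cpi (RI)
  rd: (w>>8)&0xf=0xe → $14
  imm: (w>>0)&0xff=0x74 → 116

cpi $14, 116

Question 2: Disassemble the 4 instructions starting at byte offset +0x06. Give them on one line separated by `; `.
cpi $7, 83; cpi $1, 102; ret; lsl $3, $2

+0x06: a7 53 ⇒ word 0xa753 (big)
  top 4b → 0xa → cpi [RI]
  rd: (w>>8)&0xf=0x7 → $7
  imm: (w>>0)&0xff=0x53 → 83
+0x08: a1 66 ⇒ word 0xa166 (big)
  top 4b → 0xa → cpi [RI]
  rd: (w>>8)&0xf=0x1 → $1
  imm: (w>>0)&0xff=0x66 → 102
+0x0a: 80 00 ⇒ word 0x8000 (big)
  top 4b → 0x8 → ret [N]
+0x0c: c3 20 ⇒ word 0xc320 (big)
  top 4b → 0xc → lsl [RR]
  rd: (w>>8)&0xf=0x3 → $3
  rs: (w>>4)&0xf=0x2 → $2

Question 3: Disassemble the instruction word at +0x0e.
cpi $12, 132

[0e] ac 84 → 0xac84
  top 4b → 0xa → cpi [RI]
  [11:8] rd=12 = $12
  [7:0] imm=132 = 132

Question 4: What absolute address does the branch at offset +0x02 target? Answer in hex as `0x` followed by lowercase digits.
0xba76

+0x02: 00 04 ⇒ word 0x0004 (big)
  op=0x0004>>12=0x0 ⇒ jsr (J)
  [11:0] imm=4 = 4
  target = base 0xba6e + off 0x02 + 2 + imm 4 = 0xba76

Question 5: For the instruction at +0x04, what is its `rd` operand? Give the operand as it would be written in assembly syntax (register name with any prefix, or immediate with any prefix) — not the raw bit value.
$7

@+04  big-endian(d7 00) = 0xd700
  op=0xd700>>12=0xd ⇒ decr (R)
  rd: (w>>8)&0xf=0x7 → $7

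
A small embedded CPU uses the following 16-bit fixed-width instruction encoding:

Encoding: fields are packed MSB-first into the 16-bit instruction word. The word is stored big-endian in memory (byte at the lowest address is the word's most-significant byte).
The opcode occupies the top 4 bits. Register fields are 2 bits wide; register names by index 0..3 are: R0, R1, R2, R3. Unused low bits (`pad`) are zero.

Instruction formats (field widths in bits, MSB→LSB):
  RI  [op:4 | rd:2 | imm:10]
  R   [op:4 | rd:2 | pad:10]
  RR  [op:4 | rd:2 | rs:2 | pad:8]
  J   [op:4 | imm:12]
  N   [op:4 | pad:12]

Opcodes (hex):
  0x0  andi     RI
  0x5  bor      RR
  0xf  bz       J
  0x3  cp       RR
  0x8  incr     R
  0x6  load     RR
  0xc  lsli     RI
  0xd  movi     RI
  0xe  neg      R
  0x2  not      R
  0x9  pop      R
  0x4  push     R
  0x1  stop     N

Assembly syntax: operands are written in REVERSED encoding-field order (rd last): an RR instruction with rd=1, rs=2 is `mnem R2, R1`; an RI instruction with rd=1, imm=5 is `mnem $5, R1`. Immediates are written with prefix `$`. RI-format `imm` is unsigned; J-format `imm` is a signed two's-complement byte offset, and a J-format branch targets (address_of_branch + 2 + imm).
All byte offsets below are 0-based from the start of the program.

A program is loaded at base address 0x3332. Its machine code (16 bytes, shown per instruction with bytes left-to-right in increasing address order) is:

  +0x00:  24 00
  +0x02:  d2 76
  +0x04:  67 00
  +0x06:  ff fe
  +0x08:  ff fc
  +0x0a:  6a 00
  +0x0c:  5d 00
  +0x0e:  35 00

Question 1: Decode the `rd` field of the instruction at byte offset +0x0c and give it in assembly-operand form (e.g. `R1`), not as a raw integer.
R3

[0c] 5d 00 → 0x5d00
  opcode bits[15:12]=0x5: bor/RR
  rd@[11:10]=0x3 ⇒ R3
  rs@[9:8]=0x1 ⇒ R1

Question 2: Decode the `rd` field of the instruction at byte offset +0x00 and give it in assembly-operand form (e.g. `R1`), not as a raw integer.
R1

[00] 24 00 → 0x2400
  opcode bits[15:12]=0x2: not/R
  rd@[11:10]=0x1 ⇒ R1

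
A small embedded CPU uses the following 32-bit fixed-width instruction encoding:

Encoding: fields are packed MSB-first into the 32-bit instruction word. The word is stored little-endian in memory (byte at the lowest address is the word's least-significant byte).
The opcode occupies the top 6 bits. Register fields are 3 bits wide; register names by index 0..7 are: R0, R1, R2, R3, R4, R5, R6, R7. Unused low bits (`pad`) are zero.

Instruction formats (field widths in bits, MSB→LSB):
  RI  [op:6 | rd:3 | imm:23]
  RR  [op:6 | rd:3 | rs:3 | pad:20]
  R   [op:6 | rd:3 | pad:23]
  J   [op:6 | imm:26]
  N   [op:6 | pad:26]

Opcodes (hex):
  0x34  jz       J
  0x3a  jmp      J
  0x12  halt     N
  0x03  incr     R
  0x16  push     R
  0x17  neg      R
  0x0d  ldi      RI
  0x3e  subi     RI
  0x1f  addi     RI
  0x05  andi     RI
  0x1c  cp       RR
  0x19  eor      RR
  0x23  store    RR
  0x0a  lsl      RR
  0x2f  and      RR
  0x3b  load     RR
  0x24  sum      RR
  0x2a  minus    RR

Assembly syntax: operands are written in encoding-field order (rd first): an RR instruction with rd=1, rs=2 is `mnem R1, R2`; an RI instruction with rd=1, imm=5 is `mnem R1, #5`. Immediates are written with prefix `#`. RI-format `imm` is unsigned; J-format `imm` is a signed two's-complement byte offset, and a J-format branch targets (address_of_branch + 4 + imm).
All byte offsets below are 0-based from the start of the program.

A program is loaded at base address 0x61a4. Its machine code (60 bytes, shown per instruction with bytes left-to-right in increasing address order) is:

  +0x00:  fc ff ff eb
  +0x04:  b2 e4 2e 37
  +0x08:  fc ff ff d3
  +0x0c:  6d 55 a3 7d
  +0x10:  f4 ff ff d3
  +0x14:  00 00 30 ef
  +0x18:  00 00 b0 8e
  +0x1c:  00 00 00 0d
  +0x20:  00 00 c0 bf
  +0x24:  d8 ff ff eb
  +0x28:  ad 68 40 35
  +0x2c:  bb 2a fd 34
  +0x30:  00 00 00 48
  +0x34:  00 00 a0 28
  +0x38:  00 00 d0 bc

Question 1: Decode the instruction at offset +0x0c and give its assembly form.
[0c] 6d 55 a3 7d → 0x7da3556d
  opcode bits[31:26]=0x1f: addi/RI
  rd: (w>>23)&0x7=0x3 → R3
  imm: (w>>0)&0x7fffff=0x23556d → #2315629

addi R3, #2315629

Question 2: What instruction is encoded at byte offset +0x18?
store R5, R3

+0x18: 00 00 b0 8e ⇒ word 0x8eb00000 (little)
  top 6b → 0x23 → store [RR]
  [25:23] rd=5 = R5
  [22:20] rs=3 = R3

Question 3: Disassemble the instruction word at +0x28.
ldi R2, #4221101

off 0x28: read ad 68 40 35 as little → 0x354068ad
  op=0x354068ad>>26=0xd ⇒ ldi (RI)
  rd: (w>>23)&0x7=0x2 → R2
  imm: (w>>0)&0x7fffff=0x4068ad → #4221101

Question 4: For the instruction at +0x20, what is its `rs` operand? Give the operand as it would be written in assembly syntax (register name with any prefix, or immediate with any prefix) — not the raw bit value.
[20] 00 00 c0 bf → 0xbfc00000
  op=0xbfc00000>>26=0x2f ⇒ and (RR)
  rd: (w>>23)&0x7=0x7 → R7
  rs: (w>>20)&0x7=0x4 → R4

R4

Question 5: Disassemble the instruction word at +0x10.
+0x10: f4 ff ff d3 ⇒ word 0xd3fffff4 (little)
  opcode bits[31:26]=0x34: jz/J
  imm@[25:0]=0x3fffff4 (s26→-12) ⇒ #-12

jz #-12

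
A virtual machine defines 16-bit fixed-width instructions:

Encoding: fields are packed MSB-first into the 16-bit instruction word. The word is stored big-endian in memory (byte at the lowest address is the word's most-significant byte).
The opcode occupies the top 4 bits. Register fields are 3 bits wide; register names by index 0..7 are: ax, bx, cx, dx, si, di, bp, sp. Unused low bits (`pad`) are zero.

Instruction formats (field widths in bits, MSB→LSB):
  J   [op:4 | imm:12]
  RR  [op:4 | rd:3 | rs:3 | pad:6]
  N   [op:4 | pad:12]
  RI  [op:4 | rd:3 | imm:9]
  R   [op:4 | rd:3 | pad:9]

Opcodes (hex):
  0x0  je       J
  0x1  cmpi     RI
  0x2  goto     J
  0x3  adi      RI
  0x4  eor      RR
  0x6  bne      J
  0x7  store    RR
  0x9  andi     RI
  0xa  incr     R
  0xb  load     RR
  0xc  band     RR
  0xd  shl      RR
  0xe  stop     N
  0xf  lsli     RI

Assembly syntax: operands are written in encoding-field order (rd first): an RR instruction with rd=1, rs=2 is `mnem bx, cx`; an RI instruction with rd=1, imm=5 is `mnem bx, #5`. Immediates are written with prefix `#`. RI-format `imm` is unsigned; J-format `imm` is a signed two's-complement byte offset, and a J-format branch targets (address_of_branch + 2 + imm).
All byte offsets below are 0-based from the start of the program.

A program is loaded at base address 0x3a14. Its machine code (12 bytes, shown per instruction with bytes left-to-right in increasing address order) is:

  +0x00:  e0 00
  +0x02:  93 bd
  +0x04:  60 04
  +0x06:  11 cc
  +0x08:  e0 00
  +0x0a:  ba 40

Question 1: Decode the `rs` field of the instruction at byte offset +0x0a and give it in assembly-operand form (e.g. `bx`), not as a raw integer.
+0x0a: ba 40 ⇒ word 0xba40 (big)
  top 4b → 0xb → load [RR]
  rd@[11:9]=0x5 ⇒ di
  rs@[8:6]=0x1 ⇒ bx

bx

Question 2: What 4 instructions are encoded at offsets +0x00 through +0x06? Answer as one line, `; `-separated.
stop; andi bx, #445; bne #4; cmpi ax, #460

@+00  big-endian(e0 00) = 0xe000
  op=0xe000>>12=0xe ⇒ stop (N)
@+02  big-endian(93 bd) = 0x93bd
  op=0x93bd>>12=0x9 ⇒ andi (RI)
  [11:9] rd=1 = bx
  [8:0] imm=445 = #445
@+04  big-endian(60 04) = 0x6004
  op=0x6004>>12=0x6 ⇒ bne (J)
  [11:0] imm=4 = #4
@+06  big-endian(11 cc) = 0x11cc
  op=0x11cc>>12=0x1 ⇒ cmpi (RI)
  [11:9] rd=0 = ax
  [8:0] imm=460 = #460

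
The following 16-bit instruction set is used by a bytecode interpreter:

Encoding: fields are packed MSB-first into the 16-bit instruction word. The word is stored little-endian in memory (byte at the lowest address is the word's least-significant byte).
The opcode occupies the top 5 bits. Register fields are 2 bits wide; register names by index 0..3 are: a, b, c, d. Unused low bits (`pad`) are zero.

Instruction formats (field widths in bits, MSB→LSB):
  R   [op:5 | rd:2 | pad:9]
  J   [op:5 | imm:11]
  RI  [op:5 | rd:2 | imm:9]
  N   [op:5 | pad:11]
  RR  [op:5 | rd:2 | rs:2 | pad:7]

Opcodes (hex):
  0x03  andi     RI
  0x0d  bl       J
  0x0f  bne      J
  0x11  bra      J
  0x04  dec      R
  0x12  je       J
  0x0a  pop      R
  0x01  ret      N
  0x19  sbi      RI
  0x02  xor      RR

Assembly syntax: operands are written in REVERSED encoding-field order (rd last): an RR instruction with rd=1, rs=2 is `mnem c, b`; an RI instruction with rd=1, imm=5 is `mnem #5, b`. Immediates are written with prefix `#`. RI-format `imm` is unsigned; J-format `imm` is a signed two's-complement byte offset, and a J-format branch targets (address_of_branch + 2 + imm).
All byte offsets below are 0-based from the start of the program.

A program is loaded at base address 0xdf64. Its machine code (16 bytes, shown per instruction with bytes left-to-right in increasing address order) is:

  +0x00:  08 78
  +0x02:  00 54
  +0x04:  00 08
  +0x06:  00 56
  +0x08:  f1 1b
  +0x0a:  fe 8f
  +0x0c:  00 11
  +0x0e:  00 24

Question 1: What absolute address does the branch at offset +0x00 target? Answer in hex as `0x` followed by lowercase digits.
[00] 08 78 → 0x7808
  top 5b → 0xf → bne [J]
  imm@[10:0]=0x8 ⇒ #8
  target = base 0xdf64 + off 0x00 + 2 + imm 8 = 0xdf6e

0xdf6e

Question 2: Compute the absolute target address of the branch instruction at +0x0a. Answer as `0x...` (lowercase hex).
off 0x0a: read fe 8f as little → 0x8ffe
  op=0x8ffe>>11=0x11 ⇒ bra (J)
  [10:0] imm=2046 (s11→-2) = #-2
  target = base 0xdf64 + off 0x0a + 2 + imm -2 = 0xdf6e

0xdf6e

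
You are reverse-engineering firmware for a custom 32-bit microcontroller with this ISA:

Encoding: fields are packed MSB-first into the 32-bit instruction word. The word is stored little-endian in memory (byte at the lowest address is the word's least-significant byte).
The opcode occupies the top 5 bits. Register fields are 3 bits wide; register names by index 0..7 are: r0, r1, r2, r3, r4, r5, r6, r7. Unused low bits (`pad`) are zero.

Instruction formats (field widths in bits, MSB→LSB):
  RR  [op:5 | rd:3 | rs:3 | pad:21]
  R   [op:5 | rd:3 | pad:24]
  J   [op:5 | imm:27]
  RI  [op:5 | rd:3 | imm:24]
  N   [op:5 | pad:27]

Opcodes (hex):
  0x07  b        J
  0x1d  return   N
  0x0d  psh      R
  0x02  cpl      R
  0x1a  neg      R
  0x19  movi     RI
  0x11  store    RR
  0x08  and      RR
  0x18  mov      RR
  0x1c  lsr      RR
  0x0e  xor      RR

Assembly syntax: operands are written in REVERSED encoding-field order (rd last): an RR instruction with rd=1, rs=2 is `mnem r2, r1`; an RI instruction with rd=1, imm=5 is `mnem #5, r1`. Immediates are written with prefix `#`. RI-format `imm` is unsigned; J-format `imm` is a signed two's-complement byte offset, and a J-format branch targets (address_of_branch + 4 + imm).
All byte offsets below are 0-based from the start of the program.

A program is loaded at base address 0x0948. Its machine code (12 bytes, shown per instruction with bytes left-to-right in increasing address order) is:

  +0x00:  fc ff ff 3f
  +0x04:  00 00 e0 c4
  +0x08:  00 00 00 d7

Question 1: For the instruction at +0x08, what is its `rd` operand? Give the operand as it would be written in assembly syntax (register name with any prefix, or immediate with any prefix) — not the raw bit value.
r7

@+08  little-endian(00 00 00 d7) = 0xd7000000
  op=0xd7000000>>27=0x1a ⇒ neg (R)
  rd@[26:24]=0x7 ⇒ r7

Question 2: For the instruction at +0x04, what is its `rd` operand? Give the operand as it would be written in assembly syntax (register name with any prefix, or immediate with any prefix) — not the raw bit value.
r4

@+04  little-endian(00 00 e0 c4) = 0xc4e00000
  top 5b → 0x18 → mov [RR]
  rd: (w>>24)&0x7=0x4 → r4
  rs: (w>>21)&0x7=0x7 → r7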